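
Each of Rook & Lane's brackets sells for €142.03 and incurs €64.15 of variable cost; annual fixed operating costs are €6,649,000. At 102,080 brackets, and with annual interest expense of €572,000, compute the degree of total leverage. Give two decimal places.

Contribution at this volume is 102,080 × €77.88 = €7,949,990.40.
Subtracting fixed costs: EBIT = €7,949,990.40 − €6,649,000 = €1,300,990.40. Interest = €572,000.00.
DOL = €7,949,990.40 ÷ €1,300,990.40 = 6.1107; DFL = €1,300,990.40 ÷ €728,990.40 = 1.7846.
DCL = DOL × DFL = 6.1107 × 1.7846 = 10.9052.

10.91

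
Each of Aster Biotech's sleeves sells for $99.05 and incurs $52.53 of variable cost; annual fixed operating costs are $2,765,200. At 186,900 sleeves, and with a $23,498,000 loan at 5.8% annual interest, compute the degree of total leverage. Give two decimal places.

1.90

Contribution at this volume is 186,900 × $46.52 = $8,694,588.00.
Subtracting fixed costs: EBIT = $8,694,588.00 − $2,765,200 = $5,929,388.00. Interest = $1,362,884.00, so EBIT − I = $4,566,504.00.
DCL = contribution ÷ (EBIT − I) = $8,694,588.00 ÷ $4,566,504.00 = 1.9040.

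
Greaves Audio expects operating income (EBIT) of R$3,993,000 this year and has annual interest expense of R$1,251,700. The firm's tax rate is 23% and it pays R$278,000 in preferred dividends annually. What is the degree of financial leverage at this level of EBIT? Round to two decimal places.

1.68

Annual interest charges come to R$1,251,700.00.
Preferred dividends grossed up pre-tax: R$278,000 / (1 − 0.23) = R$361,038.96.
DFL = EBIT ÷ [EBIT − I − D_p/(1−t)] = R$3,993,000 ÷ [R$3,993,000 − R$1,251,700.00 − R$361,038.96] = R$3,993,000 ÷ R$2,380,261.04 = 1.6775.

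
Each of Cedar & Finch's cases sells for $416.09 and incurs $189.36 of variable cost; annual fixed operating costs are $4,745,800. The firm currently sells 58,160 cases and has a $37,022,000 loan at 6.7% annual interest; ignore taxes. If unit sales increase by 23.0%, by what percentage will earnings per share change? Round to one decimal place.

Contribution at this volume is 58,160 × $226.73 = $13,186,616.80.
EBIT = $13,186,616.80 − $4,745,800 = $8,440,816.80.
Interest = $2,480,474.00, so EBIT − I = $5,960,342.80.
DCL = total CM / (EBIT − I) = $13,186,616.80 / $5,960,342.80 = 2.2124.
EPS therefore changes by 2.2124 × (+23.0%) = +50.9%.

+50.9%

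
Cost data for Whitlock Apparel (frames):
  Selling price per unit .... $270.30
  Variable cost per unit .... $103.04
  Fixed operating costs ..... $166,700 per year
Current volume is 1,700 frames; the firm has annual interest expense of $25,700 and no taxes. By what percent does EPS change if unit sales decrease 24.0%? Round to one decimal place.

At 1,700 units, contribution = 1,700 × $167.26 = $284,342.00.
Operating income = contribution − fixed costs = $284,342.00 − $166,700 = $117,642.00.
After interest of $25,700.00, pre-tax earnings = $91,942.00.
Degree of combined leverage = contribution ÷ (EBIT − I) = $284,342.00 ÷ $91,942.00 = 3.0926.
%ΔEPS = DCL × %ΔSales = 3.0926 × -24.0% = -74.2%.

-74.2%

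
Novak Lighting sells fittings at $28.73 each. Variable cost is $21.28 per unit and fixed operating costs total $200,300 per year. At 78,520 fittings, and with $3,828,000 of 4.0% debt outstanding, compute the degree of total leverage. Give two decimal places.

2.53

Total contribution margin = 78,520 × $7.45 = $584,974.00.
Operating income = contribution − fixed costs = $584,974.00 − $200,300 = $384,674.00. Interest = $153,120.00.
DOL = $584,974.00 ÷ $384,674.00 = 1.5207; DFL = $384,674.00 ÷ $231,554.00 = 1.6613.
Combined leverage = 1.5207 × 1.6613 = 2.5263.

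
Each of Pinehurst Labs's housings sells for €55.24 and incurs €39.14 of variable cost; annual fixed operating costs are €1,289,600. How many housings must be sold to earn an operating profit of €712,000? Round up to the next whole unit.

124,323 housings

Each unit contributes €55.24 − €39.14 = €16.10.
Need Q such that Q × €16.10 − €1,289,600 = €712,000, i.e. Q = €2,001,600 / €16.10 = 124,322.98 → 124,323.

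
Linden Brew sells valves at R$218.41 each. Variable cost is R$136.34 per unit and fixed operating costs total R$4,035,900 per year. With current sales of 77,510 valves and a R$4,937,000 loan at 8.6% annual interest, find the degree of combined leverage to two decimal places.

3.35

At 77,510 units, contribution = 77,510 × R$82.07 = R$6,361,245.70.
EBIT = R$6,361,245.70 − R$4,035,900 = R$2,325,345.70. Interest = R$424,582.00, so EBIT − I = R$1,900,763.70.
Degree of total leverage = total CM / (EBIT − interest) = R$6,361,245.70 / R$1,900,763.70 = 3.3467.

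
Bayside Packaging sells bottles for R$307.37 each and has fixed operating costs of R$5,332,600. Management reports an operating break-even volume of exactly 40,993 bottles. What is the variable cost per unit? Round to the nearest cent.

R$177.28

At break-even, FC = Q × (P − VC), so P − VC = R$5,332,600 ÷ 40,993 = R$130.0856.
Variable cost per unit = R$307.37 − R$130.0856 = R$177.28.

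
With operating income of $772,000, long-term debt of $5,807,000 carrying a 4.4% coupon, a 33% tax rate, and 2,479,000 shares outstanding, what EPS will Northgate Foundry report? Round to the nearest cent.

Pre-tax income = $772,000 − $255,508.00 = $516,492.00.
Net income = $516,492.00 × (1 − 0.33) = $346,049.64.
EPS = $346,049.64 ÷ 2,479,000 = $0.14.

$0.14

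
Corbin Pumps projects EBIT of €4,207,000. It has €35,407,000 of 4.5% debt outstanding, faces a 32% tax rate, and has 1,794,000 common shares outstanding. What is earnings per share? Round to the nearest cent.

Interest = €1,593,315.00, so EBT = €4,207,000 − €1,593,315.00 = €2,613,685.00.
After tax at 32%: net income = €2,613,685.00 × 0.68 = €1,777,305.80.
EPS = €1,777,305.80 ÷ 1,794,000 = €0.99.

€0.99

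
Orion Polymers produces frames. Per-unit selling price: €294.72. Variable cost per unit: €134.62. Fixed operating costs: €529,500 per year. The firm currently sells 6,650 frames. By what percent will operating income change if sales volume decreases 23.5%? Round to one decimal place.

-46.8%

Total contribution margin = 6,650 × €160.10 = €1,064,665.00.
Operating income = contribution − fixed costs = €1,064,665.00 − €529,500 = €535,165.00.
Degree of operating leverage = €1,064,665.00 / €535,165.00 = 1.9894.
So EBIT moves 1.9894 × (-23.5%) = -46.8%.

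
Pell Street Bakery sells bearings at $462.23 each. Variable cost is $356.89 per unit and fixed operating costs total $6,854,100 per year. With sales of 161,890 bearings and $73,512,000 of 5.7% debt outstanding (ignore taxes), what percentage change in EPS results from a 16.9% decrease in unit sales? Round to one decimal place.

-48.0%

Contribution at this volume is 161,890 × $105.34 = $17,053,492.60.
EBIT = $17,053,492.60 − $6,854,100 = $10,199,392.60.
Interest = $4,190,184.00, so EBIT − I = $6,009,208.60.
Degree of combined leverage = contribution ÷ (EBIT − I) = $17,053,492.60 ÷ $6,009,208.60 = 2.8379.
EPS therefore changes by 2.8379 × (-16.9%) = -48.0%.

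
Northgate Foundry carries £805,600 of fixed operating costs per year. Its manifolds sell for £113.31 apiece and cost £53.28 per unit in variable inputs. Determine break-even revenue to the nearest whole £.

£1,520,615

Contribution margin per unit = £113.31 − £53.28 = £60.03, a CM ratio of £60.03 ÷ £113.31 = 0.5298.
Break-even revenue = fixed costs × price ÷ CM = £805,600 × £113.31 ÷ £60.03 = £1,520,615.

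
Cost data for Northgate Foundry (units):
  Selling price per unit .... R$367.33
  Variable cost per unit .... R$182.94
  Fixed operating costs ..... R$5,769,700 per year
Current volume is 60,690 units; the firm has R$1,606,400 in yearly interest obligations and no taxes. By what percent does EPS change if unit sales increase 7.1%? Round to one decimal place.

Contribution at this volume is 60,690 × R$184.39 = R$11,190,629.10.
Operating income = contribution − fixed costs = R$11,190,629.10 − R$5,769,700 = R$5,420,929.10.
Interest = R$1,606,400.00, so EBIT − I = R$3,814,529.10.
DCL = total CM / (EBIT − I) = R$11,190,629.10 / R$3,814,529.10 = 2.9337.
EPS therefore changes by 2.9337 × (+7.1%) = +20.8%.

+20.8%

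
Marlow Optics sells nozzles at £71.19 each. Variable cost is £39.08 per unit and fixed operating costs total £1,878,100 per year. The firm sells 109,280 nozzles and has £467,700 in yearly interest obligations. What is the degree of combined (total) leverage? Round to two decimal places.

3.02

At 109,280 units, contribution = 109,280 × £32.11 = £3,508,980.80.
Subtracting fixed costs: EBIT = £3,508,980.80 − £1,878,100 = £1,630,880.80. Interest = £467,700.00, so EBIT − I = £1,163,180.80.
Degree of total leverage = total CM / (EBIT − interest) = £3,508,980.80 / £1,163,180.80 = 3.0167.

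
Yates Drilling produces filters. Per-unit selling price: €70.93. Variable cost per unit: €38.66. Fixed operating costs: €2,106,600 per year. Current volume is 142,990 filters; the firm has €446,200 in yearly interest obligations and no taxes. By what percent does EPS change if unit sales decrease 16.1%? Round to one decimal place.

-36.0%

At 142,990 units, contribution = 142,990 × €32.27 = €4,614,287.30.
Operating income = contribution − fixed costs = €4,614,287.30 − €2,106,600 = €2,507,687.30.
Interest = €446,200.00, so EBIT − I = €2,061,487.30.
DCL = total CM / (EBIT − I) = €4,614,287.30 / €2,061,487.30 = 2.2383.
EPS therefore changes by 2.2383 × (-16.1%) = -36.0%.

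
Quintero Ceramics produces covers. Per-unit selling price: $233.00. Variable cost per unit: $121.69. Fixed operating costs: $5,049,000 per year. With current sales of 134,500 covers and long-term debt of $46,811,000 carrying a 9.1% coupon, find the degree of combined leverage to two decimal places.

2.64

At 134,500 units, contribution = 134,500 × $111.31 = $14,971,195.00.
Operating income = contribution − fixed costs = $14,971,195.00 − $5,049,000 = $9,922,195.00. Interest = $4,259,801.00, so EBIT − I = $5,662,394.00.
Degree of total leverage = total CM / (EBIT − interest) = $14,971,195.00 / $5,662,394.00 = 2.6440.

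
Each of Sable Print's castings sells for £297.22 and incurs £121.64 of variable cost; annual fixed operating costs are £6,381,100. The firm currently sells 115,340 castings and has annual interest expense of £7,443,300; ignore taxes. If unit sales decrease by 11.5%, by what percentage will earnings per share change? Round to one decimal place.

At 115,340 units, contribution = 115,340 × £175.58 = £20,251,397.20.
Subtracting fixed costs: EBIT = £20,251,397.20 − £6,381,100 = £13,870,297.20.
After interest of £7,443,300.00, pre-tax earnings = £6,426,997.20.
Degree of combined leverage = contribution ÷ (EBIT − I) = £20,251,397.20 ÷ £6,426,997.20 = 3.1510.
%ΔEPS = DCL × %ΔSales = 3.1510 × -11.5% = -36.2%.

-36.2%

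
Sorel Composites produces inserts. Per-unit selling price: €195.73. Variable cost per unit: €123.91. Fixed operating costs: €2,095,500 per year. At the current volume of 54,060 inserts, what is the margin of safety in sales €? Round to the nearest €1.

€4,870,328

Unit CM = price − variable cost = €195.73 − €123.91 = €71.82. Break-even units = €2,095,500 ÷ €71.82 = 29,177.11; break-even revenue = 29,177.11 × €195.73 = €5,710,835.63.
Actual sales revenue = 54,060 × €195.73 = €10,581,163.80.
Margin of safety = €10,581,163.80 − €5,710,835.63 = €4,870,328.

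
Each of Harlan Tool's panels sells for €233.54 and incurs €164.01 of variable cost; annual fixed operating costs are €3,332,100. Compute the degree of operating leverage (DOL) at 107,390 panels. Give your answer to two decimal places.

1.81

At 107,390 units, contribution = 107,390 × €69.53 = €7,466,826.70.
Operating income = contribution − fixed costs = €7,466,826.70 − €3,332,100 = €4,134,726.70.
DOL = contribution ÷ EBIT = €7,466,826.70 ÷ €4,134,726.70 = 1.8059.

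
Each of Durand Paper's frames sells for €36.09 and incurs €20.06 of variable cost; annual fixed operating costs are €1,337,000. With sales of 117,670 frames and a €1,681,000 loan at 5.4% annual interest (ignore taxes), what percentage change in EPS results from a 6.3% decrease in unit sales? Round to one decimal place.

-25.9%

Contribution at this volume is 117,670 × €16.03 = €1,886,250.10.
Operating income = contribution − fixed costs = €1,886,250.10 − €1,337,000 = €549,250.10.
Interest = €90,774.00, so EBIT − I = €458,476.10.
Degree of combined leverage = contribution ÷ (EBIT − I) = €1,886,250.10 ÷ €458,476.10 = 4.1142.
EPS therefore changes by 4.1142 × (-6.3%) = -25.9%.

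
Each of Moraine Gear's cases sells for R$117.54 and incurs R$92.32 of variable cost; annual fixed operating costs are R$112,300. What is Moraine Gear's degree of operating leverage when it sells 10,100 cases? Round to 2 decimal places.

Total contribution margin = 10,100 × R$25.22 = R$254,722.00.
EBIT = R$254,722.00 − R$112,300 = R$142,422.00.
DOL = contribution ÷ EBIT = R$254,722.00 ÷ R$142,422.00 = 1.7885.

1.79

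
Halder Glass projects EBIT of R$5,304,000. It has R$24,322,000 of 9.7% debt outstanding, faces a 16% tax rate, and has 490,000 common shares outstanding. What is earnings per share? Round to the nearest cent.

Interest = R$2,359,234.00, so EBT = R$5,304,000 − R$2,359,234.00 = R$2,944,766.00.
After tax at 16%: net income = R$2,944,766.00 × 0.84 = R$2,473,603.44.
Per share: R$2,473,603.44 / 490,000 shares = R$5.05.

R$5.05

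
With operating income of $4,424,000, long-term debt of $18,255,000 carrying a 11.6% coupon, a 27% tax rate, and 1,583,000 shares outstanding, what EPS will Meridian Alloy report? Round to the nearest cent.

$1.06

Interest = $2,117,580.00, so EBT = $4,424,000 − $2,117,580.00 = $2,306,420.00.
Net income = $2,306,420.00 × (1 − 0.27) = $1,683,686.60.
EPS = $1,683,686.60 ÷ 1,583,000 = $1.06.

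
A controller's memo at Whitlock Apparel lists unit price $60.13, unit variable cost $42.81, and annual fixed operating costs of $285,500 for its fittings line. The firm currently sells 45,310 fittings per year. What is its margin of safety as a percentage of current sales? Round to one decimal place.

63.6%

Contribution margin per unit = $60.13 − $42.81 = $17.32. Break-even units = $285,500 ÷ $17.32 = 16,483.83; break-even revenue = 16,483.83 × $60.13 = $991,172.92.
Actual sales revenue = 45,310 × $60.13 = $2,724,490.30.
Margin of safety = ($2,724,490.30 − $991,172.92) ÷ $2,724,490.30 = 63.6%.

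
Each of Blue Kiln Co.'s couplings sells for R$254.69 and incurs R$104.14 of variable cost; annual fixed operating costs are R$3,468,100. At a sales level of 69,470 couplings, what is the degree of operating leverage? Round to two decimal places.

1.50

Contribution at this volume is 69,470 × R$150.55 = R$10,458,708.50.
Operating income = contribution − fixed costs = R$10,458,708.50 − R$3,468,100 = R$6,990,608.50.
DOL = contribution ÷ EBIT = R$10,458,708.50 ÷ R$6,990,608.50 = 1.4961.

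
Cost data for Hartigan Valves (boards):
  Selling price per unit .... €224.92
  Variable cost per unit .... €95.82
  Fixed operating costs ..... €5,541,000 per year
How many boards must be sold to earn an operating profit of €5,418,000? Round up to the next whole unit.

Contribution margin per unit = €224.92 − €95.82 = €129.10.
Need Q such that Q × €129.10 − €5,541,000 = €5,418,000, i.e. Q = €10,959,000 / €129.10 = 84,887.68 → 84,888.

84,888 boards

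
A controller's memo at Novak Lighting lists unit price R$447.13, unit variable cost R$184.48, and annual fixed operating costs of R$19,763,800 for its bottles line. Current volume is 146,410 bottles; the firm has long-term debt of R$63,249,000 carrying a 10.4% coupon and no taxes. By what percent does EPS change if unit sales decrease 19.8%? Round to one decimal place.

Total contribution margin = 146,410 × R$262.65 = R$38,454,586.50.
Operating income = contribution − fixed costs = R$38,454,586.50 − R$19,763,800 = R$18,690,786.50.
Interest = R$6,577,896.00, so EBIT − I = R$12,112,890.50.
DCL = total CM / (EBIT − I) = R$38,454,586.50 / R$12,112,890.50 = 3.1747.
EPS therefore changes by 3.1747 × (-19.8%) = -62.9%.

-62.9%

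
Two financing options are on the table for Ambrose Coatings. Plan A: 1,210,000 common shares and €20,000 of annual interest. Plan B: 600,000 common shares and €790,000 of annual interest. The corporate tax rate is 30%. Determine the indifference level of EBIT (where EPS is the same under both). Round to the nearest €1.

€1,547,377

At indifference, (EBIT − 20,000)(1 − t)/1,210,000 = (EBIT − 790,000)(1 − t)/600,000.
The (1 − t) factor cancels: (EBIT − 20,000) × 600,000 = (EBIT − 790,000) × 1,210,000.
Solving, EBIT = (790,000·1,210,000 − 20,000·600,000) / (1,210,000 − 600,000) = 943,900,000,000 / 610,000 = 1,547,377.05.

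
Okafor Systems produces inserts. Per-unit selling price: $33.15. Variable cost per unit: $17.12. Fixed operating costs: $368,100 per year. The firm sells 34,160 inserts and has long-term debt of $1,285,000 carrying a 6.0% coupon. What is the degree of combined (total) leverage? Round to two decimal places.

Total contribution margin = 34,160 × $16.03 = $547,584.80.
EBIT = $547,584.80 − $368,100 = $179,484.80. Interest = $77,100.00, so EBIT − I = $102,384.80.
DCL = contribution ÷ (EBIT − I) = $547,584.80 ÷ $102,384.80 = 5.3483.

5.35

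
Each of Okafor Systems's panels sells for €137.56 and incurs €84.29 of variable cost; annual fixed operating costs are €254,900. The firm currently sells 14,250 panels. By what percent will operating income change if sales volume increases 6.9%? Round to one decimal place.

At 14,250 units, contribution = 14,250 × €53.27 = €759,097.50.
Subtracting fixed costs: EBIT = €759,097.50 − €254,900 = €504,197.50.
So DOL = total CM / EBIT = €759,097.50 / €504,197.50 = 1.5056.
So EBIT moves 1.5056 × (+6.9%) = +10.4%.

+10.4%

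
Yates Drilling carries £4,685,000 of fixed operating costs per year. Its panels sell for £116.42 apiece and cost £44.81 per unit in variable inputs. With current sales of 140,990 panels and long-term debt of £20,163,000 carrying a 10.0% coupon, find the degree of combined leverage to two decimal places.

2.97

Contribution at this volume is 140,990 × £71.61 = £10,096,293.90.
EBIT = £10,096,293.90 − £4,685,000 = £5,411,293.90. Interest = £2,016,300.00, so EBIT − I = £3,394,993.90.
Degree of total leverage = total CM / (EBIT − interest) = £10,096,293.90 / £3,394,993.90 = 2.9739.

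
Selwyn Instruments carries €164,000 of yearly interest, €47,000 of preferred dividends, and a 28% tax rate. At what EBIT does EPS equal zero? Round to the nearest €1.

€229,278

Grossing the preferred dividend up to pre-tax terms: €47,000 / (1 − 0.28) = €65,277.78.
Financial break-even EBIT = interest + D_p ÷ (1 − t) = €164,000 + €65,277.78 = €229,277.78.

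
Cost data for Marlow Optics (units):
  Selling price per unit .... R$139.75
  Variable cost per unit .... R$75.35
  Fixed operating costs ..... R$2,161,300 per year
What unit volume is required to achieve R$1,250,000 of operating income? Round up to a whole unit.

Unit CM = price − variable cost = R$139.75 − R$75.35 = R$64.40.
Units = (FC + target) / CM = (R$2,161,300 + R$1,250,000) / R$64.40 = 52,970.50, so 52,971 units.

52,971 units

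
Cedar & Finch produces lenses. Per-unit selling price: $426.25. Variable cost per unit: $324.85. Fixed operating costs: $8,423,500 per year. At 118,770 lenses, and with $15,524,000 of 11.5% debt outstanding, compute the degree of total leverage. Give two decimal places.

6.56

Total contribution margin = 118,770 × $101.40 = $12,043,278.00.
Subtracting fixed costs: EBIT = $12,043,278.00 − $8,423,500 = $3,619,778.00. Interest = $1,785,260.00, so EBIT − I = $1,834,518.00.
Degree of total leverage = total CM / (EBIT − interest) = $12,043,278.00 / $1,834,518.00 = 6.5648.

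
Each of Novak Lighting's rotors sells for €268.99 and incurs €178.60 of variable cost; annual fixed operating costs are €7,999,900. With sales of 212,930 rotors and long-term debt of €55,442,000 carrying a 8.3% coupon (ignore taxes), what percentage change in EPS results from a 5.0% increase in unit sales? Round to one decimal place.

Contribution at this volume is 212,930 × €90.39 = €19,246,742.70.
Subtracting fixed costs: EBIT = €19,246,742.70 − €7,999,900 = €11,246,842.70.
Interest = €4,601,686.00, so EBIT − I = €6,645,156.70.
Degree of combined leverage = contribution ÷ (EBIT − I) = €19,246,742.70 ÷ €6,645,156.70 = 2.8964.
EPS therefore changes by 2.8964 × (+5.0%) = +14.5%.

+14.5%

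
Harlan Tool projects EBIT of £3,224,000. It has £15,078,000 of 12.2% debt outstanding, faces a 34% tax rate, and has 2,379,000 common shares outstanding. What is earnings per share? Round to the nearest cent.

Pre-tax income = £3,224,000 − £1,839,516.00 = £1,384,484.00.
After tax at 34%: net income = £1,384,484.00 × 0.66 = £913,759.44.
EPS = £913,759.44 ÷ 2,379,000 = £0.38.

£0.38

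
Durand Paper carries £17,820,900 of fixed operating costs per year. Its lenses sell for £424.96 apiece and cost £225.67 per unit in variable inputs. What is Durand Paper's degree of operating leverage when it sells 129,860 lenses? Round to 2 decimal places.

Total contribution margin = 129,860 × £199.29 = £25,879,799.40.
Operating income = contribution − fixed costs = £25,879,799.40 − £17,820,900 = £8,058,899.40.
So DOL = total CM / EBIT = £25,879,799.40 / £8,058,899.40 = 3.2113.

3.21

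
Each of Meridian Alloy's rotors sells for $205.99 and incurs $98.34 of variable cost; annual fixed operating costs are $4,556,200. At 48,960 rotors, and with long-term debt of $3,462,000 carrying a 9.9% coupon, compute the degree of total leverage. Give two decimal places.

Total contribution margin = 48,960 × $107.65 = $5,270,544.00.
EBIT = $5,270,544.00 − $4,556,200 = $714,344.00. Interest = $342,738.00.
DOL = $5,270,544.00 ÷ $714,344.00 = 7.3782; DFL = $714,344.00 ÷ $371,606.00 = 1.9223.
Combined leverage = 7.3782 × 1.9223 = 14.1831.

14.18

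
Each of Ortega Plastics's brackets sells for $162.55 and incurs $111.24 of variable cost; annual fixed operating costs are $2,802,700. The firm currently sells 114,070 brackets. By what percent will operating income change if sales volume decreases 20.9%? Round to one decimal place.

Contribution at this volume is 114,070 × $51.31 = $5,852,931.70.
EBIT = $5,852,931.70 − $2,802,700 = $3,050,231.70.
DOL = contribution ÷ EBIT = $5,852,931.70 ÷ $3,050,231.70 = 1.9188.
Operating income changes by 1.9188 × -20.9% = -40.1%.

-40.1%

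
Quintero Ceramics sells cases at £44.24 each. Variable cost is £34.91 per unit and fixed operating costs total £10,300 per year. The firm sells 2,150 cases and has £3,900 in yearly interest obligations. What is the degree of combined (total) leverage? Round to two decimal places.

3.42

Contribution at this volume is 2,150 × £9.33 = £20,059.50.
Subtracting fixed costs: EBIT = £20,059.50 − £10,300 = £9,759.50. Interest = £3,900.00, so EBIT − I = £5,859.50.
Degree of total leverage = total CM / (EBIT − interest) = £20,059.50 / £5,859.50 = 3.4234.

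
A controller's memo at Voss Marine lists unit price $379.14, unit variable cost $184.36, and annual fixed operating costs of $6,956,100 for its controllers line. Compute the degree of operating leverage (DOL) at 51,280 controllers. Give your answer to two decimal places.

Contribution at this volume is 51,280 × $194.78 = $9,988,318.40.
Subtracting fixed costs: EBIT = $9,988,318.40 − $6,956,100 = $3,032,218.40.
Degree of operating leverage = $9,988,318.40 / $3,032,218.40 = 3.2941.

3.29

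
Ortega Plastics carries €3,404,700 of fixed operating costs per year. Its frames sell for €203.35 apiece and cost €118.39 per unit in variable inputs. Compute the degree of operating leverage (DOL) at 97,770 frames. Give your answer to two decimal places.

At 97,770 units, contribution = 97,770 × €84.96 = €8,306,539.20.
Operating income = contribution − fixed costs = €8,306,539.20 − €3,404,700 = €4,901,839.20.
DOL = contribution ÷ EBIT = €8,306,539.20 ÷ €4,901,839.20 = 1.6946.

1.69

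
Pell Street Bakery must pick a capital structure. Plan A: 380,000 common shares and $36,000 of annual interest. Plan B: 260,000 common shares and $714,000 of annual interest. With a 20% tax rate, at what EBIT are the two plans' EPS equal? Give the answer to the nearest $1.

$2,183,000

At indifference, (EBIT − 36,000)(1 − t)/380,000 = (EBIT − 714,000)(1 − t)/260,000.
Cancelling (1 − t) and cross-multiplying: 260,000·(EBIT − 36,000) = 380,000·(EBIT − 714,000).
Solving, EBIT = (714,000·380,000 − 36,000·260,000) / (380,000 − 260,000) = 261,960,000,000 / 120,000 = 2,183,000.00.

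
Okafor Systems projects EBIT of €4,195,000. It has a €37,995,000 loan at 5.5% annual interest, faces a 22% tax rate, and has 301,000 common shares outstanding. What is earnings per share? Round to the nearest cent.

€5.46

Pre-tax income = €4,195,000 − €2,089,725.00 = €2,105,275.00.
Net income = €2,105,275.00 × (1 − 0.22) = €1,642,114.50.
Per share: €1,642,114.50 / 301,000 shares = €5.46.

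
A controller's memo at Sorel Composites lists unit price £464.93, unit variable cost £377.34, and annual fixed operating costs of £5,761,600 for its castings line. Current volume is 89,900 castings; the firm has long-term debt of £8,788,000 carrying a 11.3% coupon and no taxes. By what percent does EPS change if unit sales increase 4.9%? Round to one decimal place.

+34.5%

At 89,900 units, contribution = 89,900 × £87.59 = £7,874,341.00.
EBIT = £7,874,341.00 − £5,761,600 = £2,112,741.00.
Interest = £993,044.00, so EBIT − I = £1,119,697.00.
Degree of combined leverage = contribution ÷ (EBIT − I) = £7,874,341.00 ÷ £1,119,697.00 = 7.0326.
EPS therefore changes by 7.0326 × (+4.9%) = +34.5%.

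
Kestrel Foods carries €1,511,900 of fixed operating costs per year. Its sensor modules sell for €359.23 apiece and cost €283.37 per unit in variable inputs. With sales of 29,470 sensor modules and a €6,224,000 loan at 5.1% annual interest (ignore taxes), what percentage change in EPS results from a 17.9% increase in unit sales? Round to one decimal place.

+98.5%

Total contribution margin = 29,470 × €75.86 = €2,235,594.20.
Subtracting fixed costs: EBIT = €2,235,594.20 − €1,511,900 = €723,694.20.
Interest = €317,424.00, so EBIT − I = €406,270.20.
DCL = total CM / (EBIT − I) = €2,235,594.20 / €406,270.20 = 5.5027.
EPS therefore changes by 5.5027 × (+17.9%) = +98.5%.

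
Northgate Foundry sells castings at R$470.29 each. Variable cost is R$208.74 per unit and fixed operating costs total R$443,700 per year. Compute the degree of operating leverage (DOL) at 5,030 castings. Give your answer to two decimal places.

1.51

Total contribution margin = 5,030 × R$261.55 = R$1,315,596.50.
EBIT = R$1,315,596.50 − R$443,700 = R$871,896.50.
So DOL = total CM / EBIT = R$1,315,596.50 / R$871,896.50 = 1.5089.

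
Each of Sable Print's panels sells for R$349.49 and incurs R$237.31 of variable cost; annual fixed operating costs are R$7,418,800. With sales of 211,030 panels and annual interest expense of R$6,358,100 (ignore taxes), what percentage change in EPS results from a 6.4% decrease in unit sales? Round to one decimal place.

Contribution at this volume is 211,030 × R$112.18 = R$23,673,345.40.
EBIT = R$23,673,345.40 − R$7,418,800 = R$16,254,545.40.
After interest of R$6,358,100.00, pre-tax earnings = R$9,896,445.40.
DCL = total CM / (EBIT − I) = R$23,673,345.40 / R$9,896,445.40 = 2.3921.
EPS therefore changes by 2.3921 × (-6.4%) = -15.3%.

-15.3%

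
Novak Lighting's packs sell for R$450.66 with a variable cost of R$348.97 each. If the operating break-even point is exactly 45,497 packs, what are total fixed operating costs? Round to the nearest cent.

Each unit contributes R$450.66 − R$348.97 = R$101.69.
Since BE = FC / CM, FC = 45,497 × R$101.69 = R$4,626,589.93.

R$4,626,589.93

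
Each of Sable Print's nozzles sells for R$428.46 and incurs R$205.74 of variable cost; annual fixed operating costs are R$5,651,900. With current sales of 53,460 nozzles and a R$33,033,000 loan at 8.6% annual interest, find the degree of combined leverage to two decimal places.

3.49

Contribution at this volume is 53,460 × R$222.72 = R$11,906,611.20.
Subtracting fixed costs: EBIT = R$11,906,611.20 − R$5,651,900 = R$6,254,711.20. Interest = R$2,840,838.00.
DOL = R$11,906,611.20 ÷ R$6,254,711.20 = 1.9036; DFL = R$6,254,711.20 ÷ R$3,413,873.20 = 1.8321.
DCL = DOL × DFL = 1.9036 × 1.8321 = 3.4876.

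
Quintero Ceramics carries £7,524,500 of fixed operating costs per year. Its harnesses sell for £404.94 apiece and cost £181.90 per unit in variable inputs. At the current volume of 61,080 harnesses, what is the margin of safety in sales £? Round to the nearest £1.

Each unit contributes £404.94 − £181.90 = £223.04. Break-even units = £7,524,500 ÷ £223.04 = 33,736.10; break-even revenue = 33,736.10 × £404.94 = £13,661,096.80.
Current sales = 61,080 × £404.94 = £24,733,735.20.
Margin of safety = £24,733,735.20 − £13,661,096.80 = £11,072,638.

£11,072,638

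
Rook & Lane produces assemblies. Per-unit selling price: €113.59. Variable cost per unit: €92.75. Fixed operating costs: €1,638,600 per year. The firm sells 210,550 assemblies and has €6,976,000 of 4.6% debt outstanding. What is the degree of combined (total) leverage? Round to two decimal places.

1.81

Total contribution margin = 210,550 × €20.84 = €4,387,862.00.
EBIT = €4,387,862.00 − €1,638,600 = €2,749,262.00. Interest = €320,896.00, so EBIT − I = €2,428,366.00.
DCL = contribution ÷ (EBIT − I) = €4,387,862.00 ÷ €2,428,366.00 = 1.8069.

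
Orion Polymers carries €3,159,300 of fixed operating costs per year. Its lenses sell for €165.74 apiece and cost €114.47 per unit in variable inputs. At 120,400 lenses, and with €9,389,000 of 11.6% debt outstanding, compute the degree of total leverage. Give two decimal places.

Total contribution margin = 120,400 × €51.27 = €6,172,908.00.
EBIT = €6,172,908.00 − €3,159,300 = €3,013,608.00. Interest = €1,089,124.00.
DOL = €6,172,908.00 ÷ €3,013,608.00 = 2.0483; DFL = €3,013,608.00 ÷ €1,924,484.00 = 1.5659.
Combined leverage = 2.0483 × 1.5659 = 3.2074.

3.21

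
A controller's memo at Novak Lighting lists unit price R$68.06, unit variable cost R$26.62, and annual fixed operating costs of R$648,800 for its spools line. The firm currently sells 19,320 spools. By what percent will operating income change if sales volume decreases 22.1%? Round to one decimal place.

Contribution at this volume is 19,320 × R$41.44 = R$800,620.80.
EBIT = R$800,620.80 − R$648,800 = R$151,820.80.
DOL = contribution ÷ EBIT = R$800,620.80 ÷ R$151,820.80 = 5.2735.
%ΔEBIT = DOL × %ΔSales = 5.2735 × -22.1% = -116.5%.

-116.5%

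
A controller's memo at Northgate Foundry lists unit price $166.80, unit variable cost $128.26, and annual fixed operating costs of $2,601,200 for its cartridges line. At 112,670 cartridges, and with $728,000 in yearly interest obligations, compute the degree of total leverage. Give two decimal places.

4.29

At 112,670 units, contribution = 112,670 × $38.54 = $4,342,301.80.
Subtracting fixed costs: EBIT = $4,342,301.80 − $2,601,200 = $1,741,101.80. Interest = $728,000.00.
DOL = $4,342,301.80 ÷ $1,741,101.80 = 2.4940; DFL = $1,741,101.80 ÷ $1,013,101.80 = 1.7186.
DCL = DOL × DFL = 2.4940 × 1.7186 = 4.2862.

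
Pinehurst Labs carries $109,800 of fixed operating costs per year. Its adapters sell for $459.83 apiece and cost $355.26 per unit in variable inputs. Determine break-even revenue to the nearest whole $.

$482,828

CM per unit = $459.83 − $355.26 = $104.57; CM ratio = $104.57 / $459.83 = 0.2274.
Break-even sales = FC ÷ CM ratio = $109,800 × $459.83 / $104.57 = $482,828.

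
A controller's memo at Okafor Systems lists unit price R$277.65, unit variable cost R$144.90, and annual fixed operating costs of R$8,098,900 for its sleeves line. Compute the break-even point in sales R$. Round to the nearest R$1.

R$16,939,055

CM per unit = R$277.65 − R$144.90 = R$132.75; CM ratio = R$132.75 / R$277.65 = 0.4781.
Break-even sales = FC ÷ CM ratio = R$8,098,900 × R$277.65 / R$132.75 = R$16,939,055.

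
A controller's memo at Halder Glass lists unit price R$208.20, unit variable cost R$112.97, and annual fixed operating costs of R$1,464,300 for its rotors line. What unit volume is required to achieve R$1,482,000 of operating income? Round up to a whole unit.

Unit CM = price − variable cost = R$208.20 − R$112.97 = R$95.23.
Units = (FC + target) / CM = (R$1,464,300 + R$1,482,000) / R$95.23 = 30,938.78, so 30,939 rotors.

30,939 rotors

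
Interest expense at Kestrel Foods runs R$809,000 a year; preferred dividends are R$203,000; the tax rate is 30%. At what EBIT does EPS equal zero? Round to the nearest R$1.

Preferred dividends are paid after tax, so their pre-tax equivalent is R$203,000 ÷ (1 − 0.30) = R$290,000.00.
EPS = 0 when EBIT covers interest plus the pre-tax preferred burden: R$809,000 + R$290,000.00 = R$1,099,000.00.

R$1,099,000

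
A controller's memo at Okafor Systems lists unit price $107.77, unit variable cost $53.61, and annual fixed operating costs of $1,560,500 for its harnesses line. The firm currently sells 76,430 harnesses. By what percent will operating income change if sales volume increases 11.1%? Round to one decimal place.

Total contribution margin = 76,430 × $54.16 = $4,139,448.80.
Operating income = contribution − fixed costs = $4,139,448.80 − $1,560,500 = $2,578,948.80.
DOL = contribution ÷ EBIT = $4,139,448.80 ÷ $2,578,948.80 = 1.6051.
%ΔEBIT = DOL × %ΔSales = 1.6051 × +11.1% = +17.8%.

+17.8%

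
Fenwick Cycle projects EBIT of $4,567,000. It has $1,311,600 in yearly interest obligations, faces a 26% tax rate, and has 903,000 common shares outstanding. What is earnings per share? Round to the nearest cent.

Pre-tax income = $4,567,000 − $1,311,600.00 = $3,255,400.00.
After tax at 26%: net income = $3,255,400.00 × 0.74 = $2,408,996.00.
EPS = $2,408,996.00 ÷ 903,000 = $2.67.

$2.67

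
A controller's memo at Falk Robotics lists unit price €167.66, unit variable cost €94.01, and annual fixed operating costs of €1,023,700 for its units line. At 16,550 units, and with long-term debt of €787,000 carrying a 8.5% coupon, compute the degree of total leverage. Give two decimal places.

9.50

At 16,550 units, contribution = 16,550 × €73.65 = €1,218,907.50.
Operating income = contribution − fixed costs = €1,218,907.50 − €1,023,700 = €195,207.50. Interest = €66,895.00.
DOL = €1,218,907.50 ÷ €195,207.50 = 6.2442; DFL = €195,207.50 ÷ €128,312.50 = 1.5213.
DCL = DOL × DFL = 6.2442 × 1.5213 = 9.4993.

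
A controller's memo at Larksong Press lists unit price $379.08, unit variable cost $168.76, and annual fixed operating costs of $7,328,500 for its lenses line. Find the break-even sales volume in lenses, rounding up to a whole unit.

Contribution margin per unit = $379.08 − $168.76 = $210.32.
Break-even volume = fixed costs ÷ CM per unit = $7,328,500 ÷ $210.32 = 34,844.52, so 34,845 lenses.

34,845 lenses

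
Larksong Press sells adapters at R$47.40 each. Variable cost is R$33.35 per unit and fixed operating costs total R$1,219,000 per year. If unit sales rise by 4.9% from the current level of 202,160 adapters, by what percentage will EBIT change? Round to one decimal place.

Contribution at this volume is 202,160 × R$14.05 = R$2,840,348.00.
EBIT = R$2,840,348.00 − R$1,219,000 = R$1,621,348.00.
Degree of operating leverage = R$2,840,348.00 / R$1,621,348.00 = 1.7518.
%ΔEBIT = DOL × %ΔSales = 1.7518 × +4.9% = +8.6%.

+8.6%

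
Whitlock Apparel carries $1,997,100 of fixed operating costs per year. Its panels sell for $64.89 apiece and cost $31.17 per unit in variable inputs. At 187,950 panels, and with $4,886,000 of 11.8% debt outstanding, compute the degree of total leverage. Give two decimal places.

1.68

At 187,950 units, contribution = 187,950 × $33.72 = $6,337,674.00.
Operating income = contribution − fixed costs = $6,337,674.00 − $1,997,100 = $4,340,574.00. Interest = $576,548.00, so EBIT − I = $3,764,026.00.
Degree of total leverage = total CM / (EBIT − interest) = $6,337,674.00 / $3,764,026.00 = 1.6837.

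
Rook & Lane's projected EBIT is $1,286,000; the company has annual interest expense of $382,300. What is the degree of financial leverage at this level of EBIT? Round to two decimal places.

1.42

Interest = $382,300.00.
Degree of financial leverage = EBIT / (EBIT − interest) = $1,286,000 / $903,700.00 = 1.4230.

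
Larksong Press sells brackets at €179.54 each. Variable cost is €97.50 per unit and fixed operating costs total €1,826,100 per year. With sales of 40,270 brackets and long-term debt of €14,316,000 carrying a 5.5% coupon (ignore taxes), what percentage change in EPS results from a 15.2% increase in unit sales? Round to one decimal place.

+72.7%

Total contribution margin = 40,270 × €82.04 = €3,303,750.80.
Subtracting fixed costs: EBIT = €3,303,750.80 − €1,826,100 = €1,477,650.80.
After interest of €787,380.00, pre-tax earnings = €690,270.80.
DCL = total CM / (EBIT − I) = €3,303,750.80 / €690,270.80 = 4.7862.
EPS therefore changes by 4.7862 × (+15.2%) = +72.7%.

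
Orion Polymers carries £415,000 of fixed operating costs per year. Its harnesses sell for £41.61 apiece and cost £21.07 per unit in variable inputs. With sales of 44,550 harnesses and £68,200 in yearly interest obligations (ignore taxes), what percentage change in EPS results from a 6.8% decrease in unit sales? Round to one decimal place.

Contribution at this volume is 44,550 × £20.54 = £915,057.00.
Subtracting fixed costs: EBIT = £915,057.00 − £415,000 = £500,057.00.
Interest = £68,200.00, so EBIT − I = £431,857.00.
DCL = total CM / (EBIT − I) = £915,057.00 / £431,857.00 = 2.1189.
%ΔEPS = DCL × %ΔSales = 2.1189 × -6.8% = -14.4%.

-14.4%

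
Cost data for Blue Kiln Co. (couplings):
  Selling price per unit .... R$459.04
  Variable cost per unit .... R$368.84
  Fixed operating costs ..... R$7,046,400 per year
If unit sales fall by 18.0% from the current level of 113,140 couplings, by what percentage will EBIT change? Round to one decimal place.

-58.2%

Contribution at this volume is 113,140 × R$90.20 = R$10,205,228.00.
Operating income = contribution − fixed costs = R$10,205,228.00 − R$7,046,400 = R$3,158,828.00.
Degree of operating leverage = R$10,205,228.00 / R$3,158,828.00 = 3.2307.
%ΔEBIT = DOL × %ΔSales = 3.2307 × -18.0% = -58.2%.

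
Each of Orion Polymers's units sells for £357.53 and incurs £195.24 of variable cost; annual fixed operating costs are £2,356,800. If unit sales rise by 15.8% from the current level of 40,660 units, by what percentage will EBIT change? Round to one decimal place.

At 40,660 units, contribution = 40,660 × £162.29 = £6,598,711.40.
Operating income = contribution − fixed costs = £6,598,711.40 − £2,356,800 = £4,241,911.40.
Degree of operating leverage = £6,598,711.40 / £4,241,911.40 = 1.5556.
Operating income changes by 1.5556 × +15.8% = +24.6%.

+24.6%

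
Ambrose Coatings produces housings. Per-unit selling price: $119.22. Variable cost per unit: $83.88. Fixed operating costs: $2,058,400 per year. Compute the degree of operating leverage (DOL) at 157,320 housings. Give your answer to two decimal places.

Total contribution margin = 157,320 × $35.34 = $5,559,688.80.
Subtracting fixed costs: EBIT = $5,559,688.80 − $2,058,400 = $3,501,288.80.
DOL = contribution ÷ EBIT = $5,559,688.80 ÷ $3,501,288.80 = 1.5879.

1.59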